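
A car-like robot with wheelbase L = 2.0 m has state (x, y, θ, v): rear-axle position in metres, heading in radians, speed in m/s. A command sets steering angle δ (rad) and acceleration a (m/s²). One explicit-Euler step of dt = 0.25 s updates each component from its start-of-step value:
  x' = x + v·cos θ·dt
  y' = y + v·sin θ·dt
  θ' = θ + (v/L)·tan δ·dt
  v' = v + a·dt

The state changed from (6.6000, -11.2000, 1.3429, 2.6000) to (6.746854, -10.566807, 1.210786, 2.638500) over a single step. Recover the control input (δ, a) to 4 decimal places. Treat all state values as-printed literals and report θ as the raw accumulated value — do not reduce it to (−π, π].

δ = -0.3861, a = 0.1540

a = (v'−v)/dt = (0.038500)/0.25 = 0.1540
Δθ = θ'−θ = -0.132114;  (v·dt/L) = 2.6000·0.25/2.0 = 0.325000
tan δ = Δθ·L/(v·dt) = -0.406505  →  δ = -0.3861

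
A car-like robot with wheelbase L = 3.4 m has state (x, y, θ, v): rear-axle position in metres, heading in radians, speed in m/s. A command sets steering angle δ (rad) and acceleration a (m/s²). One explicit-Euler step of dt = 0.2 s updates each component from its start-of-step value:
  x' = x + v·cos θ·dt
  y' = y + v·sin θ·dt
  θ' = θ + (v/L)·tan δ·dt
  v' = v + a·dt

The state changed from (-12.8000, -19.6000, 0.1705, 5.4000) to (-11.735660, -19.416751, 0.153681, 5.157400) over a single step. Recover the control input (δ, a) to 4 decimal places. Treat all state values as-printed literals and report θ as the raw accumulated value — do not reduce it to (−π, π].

a = (v'−v)/dt = (-0.242600)/0.2 = -1.2130
Δθ = θ'−θ = -0.016819;  (v·dt/L) = 5.4000·0.2/3.4 = 0.317647
tan δ = Δθ·L/(v·dt) = -0.052949  →  δ = -0.0529

δ = -0.0529, a = -1.2130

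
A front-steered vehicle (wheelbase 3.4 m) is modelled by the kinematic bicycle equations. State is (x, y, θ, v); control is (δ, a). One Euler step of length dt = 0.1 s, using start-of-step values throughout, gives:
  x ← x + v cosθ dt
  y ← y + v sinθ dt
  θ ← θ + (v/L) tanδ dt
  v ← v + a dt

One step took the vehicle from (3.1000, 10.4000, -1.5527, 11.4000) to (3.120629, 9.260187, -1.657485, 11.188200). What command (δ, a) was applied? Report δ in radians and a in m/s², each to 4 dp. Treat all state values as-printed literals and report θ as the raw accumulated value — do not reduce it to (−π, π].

δ = -0.3029, a = -2.1180

a = (v'−v)/dt = (-0.211800)/0.1 = -2.1180
Δθ = θ'−θ = -0.104785;  (v·dt/L) = 11.4000·0.1/3.4 = 0.335294
tan δ = Δθ·L/(v·dt) = -0.312517  →  δ = -0.3029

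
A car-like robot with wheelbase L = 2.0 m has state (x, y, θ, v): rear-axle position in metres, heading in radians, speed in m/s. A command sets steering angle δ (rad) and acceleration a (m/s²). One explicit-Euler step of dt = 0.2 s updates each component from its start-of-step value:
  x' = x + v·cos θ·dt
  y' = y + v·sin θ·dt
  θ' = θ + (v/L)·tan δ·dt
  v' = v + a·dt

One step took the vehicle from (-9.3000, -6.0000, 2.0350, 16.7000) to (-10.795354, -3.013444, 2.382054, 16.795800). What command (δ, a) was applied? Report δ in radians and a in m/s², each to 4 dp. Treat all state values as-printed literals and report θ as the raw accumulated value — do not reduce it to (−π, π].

δ = 0.2049, a = 0.4790

a = (v'−v)/dt = (0.095800)/0.2 = 0.4790
Δθ = θ'−θ = 0.347054;  (v·dt/L) = 16.7000·0.2/2.0 = 1.670000
tan δ = Δθ·L/(v·dt) = 0.207817  →  δ = 0.2049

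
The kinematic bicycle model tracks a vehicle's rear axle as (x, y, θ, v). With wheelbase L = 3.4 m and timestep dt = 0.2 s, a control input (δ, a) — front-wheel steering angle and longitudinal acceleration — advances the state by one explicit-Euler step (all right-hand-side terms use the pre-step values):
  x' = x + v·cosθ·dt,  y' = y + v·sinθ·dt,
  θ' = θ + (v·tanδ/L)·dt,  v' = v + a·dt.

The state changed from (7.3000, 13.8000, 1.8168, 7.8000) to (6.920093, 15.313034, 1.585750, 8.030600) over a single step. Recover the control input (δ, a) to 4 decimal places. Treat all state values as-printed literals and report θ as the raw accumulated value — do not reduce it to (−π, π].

a = (v'−v)/dt = (0.230600)/0.2 = 1.1530
Δθ = θ'−θ = -0.231050;  (v·dt/L) = 7.8000·0.2/3.4 = 0.458824
tan δ = Δθ·L/(v·dt) = -0.503571  →  δ = -0.4665

δ = -0.4665, a = 1.1530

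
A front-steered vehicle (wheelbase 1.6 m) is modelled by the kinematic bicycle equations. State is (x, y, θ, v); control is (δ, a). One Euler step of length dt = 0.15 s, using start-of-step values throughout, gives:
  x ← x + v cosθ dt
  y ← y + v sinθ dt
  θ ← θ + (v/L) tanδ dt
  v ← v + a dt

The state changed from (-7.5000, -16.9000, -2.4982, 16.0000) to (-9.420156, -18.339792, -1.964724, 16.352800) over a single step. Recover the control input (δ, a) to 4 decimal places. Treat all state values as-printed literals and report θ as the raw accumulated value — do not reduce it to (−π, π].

a = (v'−v)/dt = (0.352800)/0.15 = 2.3520
Δθ = θ'−θ = 0.533476;  (v·dt/L) = 16.0000·0.15/1.6 = 1.500000
tan δ = Δθ·L/(v·dt) = 0.355651  →  δ = 0.3417

δ = 0.3417, a = 2.3520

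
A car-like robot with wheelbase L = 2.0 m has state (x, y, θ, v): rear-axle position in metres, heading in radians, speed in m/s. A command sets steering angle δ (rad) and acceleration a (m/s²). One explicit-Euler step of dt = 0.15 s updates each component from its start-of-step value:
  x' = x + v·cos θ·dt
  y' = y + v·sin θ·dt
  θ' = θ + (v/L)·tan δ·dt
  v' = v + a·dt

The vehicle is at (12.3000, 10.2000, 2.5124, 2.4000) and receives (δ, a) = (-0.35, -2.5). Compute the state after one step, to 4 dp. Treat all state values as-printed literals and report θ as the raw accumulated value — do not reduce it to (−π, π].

x' = 12.3000 + 2.4000·cos(2.5124)·0.15 = 12.0089
y' = 10.2000 + 2.4000·sin(2.5124)·0.15 = 10.4119
θ' = 2.5124 + (2.4000/2.0)·tan(-0.35)·0.15 = 2.4467
v' = 2.4000 − 2.5000·0.15 = 2.0250

(12.0089, 10.4119, 2.4467, 2.0250)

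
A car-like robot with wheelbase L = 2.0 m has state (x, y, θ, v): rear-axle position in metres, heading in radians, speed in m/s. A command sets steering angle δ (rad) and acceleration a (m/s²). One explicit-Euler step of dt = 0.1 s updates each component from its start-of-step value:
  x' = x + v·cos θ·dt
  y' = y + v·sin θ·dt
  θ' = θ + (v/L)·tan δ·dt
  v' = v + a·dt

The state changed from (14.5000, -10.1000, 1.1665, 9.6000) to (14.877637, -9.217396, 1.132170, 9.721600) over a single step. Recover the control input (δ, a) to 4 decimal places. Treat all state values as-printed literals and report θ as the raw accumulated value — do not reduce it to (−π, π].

δ = -0.0714, a = 1.2160

a = (v'−v)/dt = (0.121600)/0.1 = 1.2160
Δθ = θ'−θ = -0.034330;  (v·dt/L) = 9.6000·0.1/2.0 = 0.480000
tan δ = Δθ·L/(v·dt) = -0.071521  →  δ = -0.0714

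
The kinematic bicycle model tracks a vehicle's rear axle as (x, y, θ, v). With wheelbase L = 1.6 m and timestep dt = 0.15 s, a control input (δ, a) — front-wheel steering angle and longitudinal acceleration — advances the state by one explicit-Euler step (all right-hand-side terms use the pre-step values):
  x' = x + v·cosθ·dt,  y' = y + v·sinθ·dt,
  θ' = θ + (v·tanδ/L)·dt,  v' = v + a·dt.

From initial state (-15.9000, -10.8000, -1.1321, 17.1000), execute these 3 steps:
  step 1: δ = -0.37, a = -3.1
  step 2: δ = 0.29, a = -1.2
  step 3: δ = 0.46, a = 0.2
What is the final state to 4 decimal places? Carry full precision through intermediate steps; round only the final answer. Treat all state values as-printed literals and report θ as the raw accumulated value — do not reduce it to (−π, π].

(-14.5773, -17.9462, -0.5242, 16.4850)

after step 1 (δ=-0.37, a=-3.1): (-14.810492, -13.122110, -1.753893, 16.635000)
after step 2 (δ=0.29, a=-1.2): (-15.264815, -15.575651, -1.288509, 16.455000)
after step 3 (δ=0.46, a=0.2): (-14.577277, -17.946210, -0.524202, 16.485000)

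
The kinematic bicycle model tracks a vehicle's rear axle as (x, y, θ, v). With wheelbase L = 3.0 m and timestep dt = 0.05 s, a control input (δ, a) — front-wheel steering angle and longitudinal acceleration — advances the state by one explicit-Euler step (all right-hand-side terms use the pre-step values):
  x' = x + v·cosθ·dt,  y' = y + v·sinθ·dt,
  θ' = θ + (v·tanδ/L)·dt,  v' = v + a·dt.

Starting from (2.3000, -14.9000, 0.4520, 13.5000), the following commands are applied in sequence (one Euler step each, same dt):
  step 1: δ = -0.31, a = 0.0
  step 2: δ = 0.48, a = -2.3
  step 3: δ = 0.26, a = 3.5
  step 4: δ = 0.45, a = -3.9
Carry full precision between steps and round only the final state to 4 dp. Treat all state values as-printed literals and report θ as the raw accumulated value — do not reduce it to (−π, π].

after step 1 (δ=-0.31, a=0.0): (2.907213, -14.605183, 0.379926, 13.500000)
after step 2 (δ=0.48, a=-2.3): (3.534080, -14.354858, 0.497064, 13.385000)
after step 3 (δ=0.26, a=3.5): (4.122342, -14.035728, 0.556409, 13.560000)
after step 4 (δ=0.45, a=-3.9): (4.698071, -13.677650, 0.665579, 13.365000)

(4.6981, -13.6776, 0.6656, 13.3650)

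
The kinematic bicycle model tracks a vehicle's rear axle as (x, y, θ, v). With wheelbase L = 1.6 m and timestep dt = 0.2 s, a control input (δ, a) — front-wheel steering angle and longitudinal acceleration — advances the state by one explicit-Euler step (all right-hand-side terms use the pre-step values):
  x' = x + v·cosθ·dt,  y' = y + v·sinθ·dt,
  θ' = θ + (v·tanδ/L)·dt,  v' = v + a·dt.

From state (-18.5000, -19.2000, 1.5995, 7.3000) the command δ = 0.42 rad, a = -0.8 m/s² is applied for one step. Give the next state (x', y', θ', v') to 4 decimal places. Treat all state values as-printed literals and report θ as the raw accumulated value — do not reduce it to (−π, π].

(-18.5419, -17.7406, 2.0070, 7.1400)

x' = -18.5000 + 7.3000·cos(1.5995)·0.2 = -18.5419
y' = -19.2000 + 7.3000·sin(1.5995)·0.2 = -17.7406
θ' = 1.5995 + (7.3000/1.6)·tan(0.42)·0.2 = 2.0070
v' = 7.3000 − 0.8000·0.2 = 7.1400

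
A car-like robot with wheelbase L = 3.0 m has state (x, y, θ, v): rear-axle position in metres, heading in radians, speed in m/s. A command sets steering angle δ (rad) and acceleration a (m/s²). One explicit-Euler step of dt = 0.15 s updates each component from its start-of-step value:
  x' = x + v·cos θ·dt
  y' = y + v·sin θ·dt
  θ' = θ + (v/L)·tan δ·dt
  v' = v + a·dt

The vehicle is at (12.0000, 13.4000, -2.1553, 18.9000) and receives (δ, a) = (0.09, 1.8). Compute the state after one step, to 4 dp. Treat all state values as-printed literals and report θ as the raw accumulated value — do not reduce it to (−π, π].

x' = 12.0000 + 18.9000·cos(-2.1553)·0.15 = 10.4357
y' = 13.4000 + 18.9000·sin(-2.1553)·0.15 = 11.0356
θ' = -2.1553 + (18.9000/3.0)·tan(0.09)·0.15 = -2.0700
v' = 18.9000 + 1.8000·0.15 = 19.1700

(10.4357, 11.0356, -2.0700, 19.1700)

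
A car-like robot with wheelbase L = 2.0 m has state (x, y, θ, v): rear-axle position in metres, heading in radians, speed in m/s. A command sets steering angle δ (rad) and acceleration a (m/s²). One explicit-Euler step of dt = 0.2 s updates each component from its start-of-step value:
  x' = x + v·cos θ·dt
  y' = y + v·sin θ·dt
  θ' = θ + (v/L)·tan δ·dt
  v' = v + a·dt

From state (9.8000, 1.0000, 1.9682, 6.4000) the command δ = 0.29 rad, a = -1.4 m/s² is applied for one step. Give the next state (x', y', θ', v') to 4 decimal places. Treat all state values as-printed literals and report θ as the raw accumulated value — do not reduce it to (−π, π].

x' = 9.8000 + 6.4000·cos(1.9682)·0.2 = 9.3046
y' = 1.0000 + 6.4000·sin(1.9682)·0.2 = 2.1802
θ' = 1.9682 + (6.4000/2.0)·tan(0.29)·0.2 = 2.1592
v' = 6.4000 − 1.4000·0.2 = 6.1200

(9.3046, 2.1802, 2.1592, 6.1200)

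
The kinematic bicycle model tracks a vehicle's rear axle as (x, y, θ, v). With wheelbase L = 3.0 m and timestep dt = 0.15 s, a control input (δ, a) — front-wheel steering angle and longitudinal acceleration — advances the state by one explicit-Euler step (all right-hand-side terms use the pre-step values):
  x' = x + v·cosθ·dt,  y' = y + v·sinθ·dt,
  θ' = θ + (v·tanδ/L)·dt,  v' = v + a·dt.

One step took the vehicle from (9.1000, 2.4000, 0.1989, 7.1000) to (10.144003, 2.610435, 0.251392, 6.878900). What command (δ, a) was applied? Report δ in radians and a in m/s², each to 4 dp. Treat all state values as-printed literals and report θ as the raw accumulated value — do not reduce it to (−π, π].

δ = 0.1468, a = -1.4740

a = (v'−v)/dt = (-0.221100)/0.15 = -1.4740
Δθ = θ'−θ = 0.052492;  (v·dt/L) = 7.1000·0.15/3.0 = 0.355000
tan δ = Δθ·L/(v·dt) = 0.147865  →  δ = 0.1468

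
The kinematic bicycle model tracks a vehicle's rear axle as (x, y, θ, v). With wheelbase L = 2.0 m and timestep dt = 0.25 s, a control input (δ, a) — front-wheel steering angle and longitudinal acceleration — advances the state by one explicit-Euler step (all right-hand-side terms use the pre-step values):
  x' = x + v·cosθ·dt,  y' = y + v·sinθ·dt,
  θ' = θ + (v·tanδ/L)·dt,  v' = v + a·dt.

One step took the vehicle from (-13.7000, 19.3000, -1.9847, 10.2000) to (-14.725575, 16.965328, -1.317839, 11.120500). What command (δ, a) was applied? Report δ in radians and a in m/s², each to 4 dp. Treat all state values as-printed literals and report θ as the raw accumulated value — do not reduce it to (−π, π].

a = (v'−v)/dt = (0.920500)/0.25 = 3.6820
Δθ = θ'−θ = 0.666861;  (v·dt/L) = 10.2000·0.25/2.0 = 1.275000
tan δ = Δθ·L/(v·dt) = 0.523028  →  δ = 0.4819

δ = 0.4819, a = 3.6820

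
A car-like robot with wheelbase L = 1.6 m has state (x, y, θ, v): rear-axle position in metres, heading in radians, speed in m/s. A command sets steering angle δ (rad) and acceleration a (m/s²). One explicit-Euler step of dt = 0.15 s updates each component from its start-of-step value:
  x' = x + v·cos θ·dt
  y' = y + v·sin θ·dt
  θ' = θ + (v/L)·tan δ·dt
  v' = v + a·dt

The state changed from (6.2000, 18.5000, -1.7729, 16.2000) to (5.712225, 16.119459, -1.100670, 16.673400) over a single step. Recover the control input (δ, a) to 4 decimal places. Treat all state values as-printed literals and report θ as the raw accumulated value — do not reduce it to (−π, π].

a = (v'−v)/dt = (0.473400)/0.15 = 3.1560
Δθ = θ'−θ = 0.672230;  (v·dt/L) = 16.2000·0.15/1.6 = 1.518750
tan δ = Δθ·L/(v·dt) = 0.442621  →  δ = 0.4167

δ = 0.4167, a = 3.1560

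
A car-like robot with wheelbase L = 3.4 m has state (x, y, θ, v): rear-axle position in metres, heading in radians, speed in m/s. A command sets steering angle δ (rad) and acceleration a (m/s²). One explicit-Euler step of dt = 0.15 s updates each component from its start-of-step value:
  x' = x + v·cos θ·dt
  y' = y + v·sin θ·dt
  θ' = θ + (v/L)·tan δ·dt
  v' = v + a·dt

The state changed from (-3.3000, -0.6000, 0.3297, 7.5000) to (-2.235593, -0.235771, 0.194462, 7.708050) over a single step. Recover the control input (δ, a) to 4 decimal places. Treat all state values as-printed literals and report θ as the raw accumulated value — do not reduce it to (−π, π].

a = (v'−v)/dt = (0.208050)/0.15 = 1.3870
Δθ = θ'−θ = -0.135238;  (v·dt/L) = 7.5000·0.15/3.4 = 0.330882
tan δ = Δθ·L/(v·dt) = -0.408719  →  δ = -0.3880

δ = -0.3880, a = 1.3870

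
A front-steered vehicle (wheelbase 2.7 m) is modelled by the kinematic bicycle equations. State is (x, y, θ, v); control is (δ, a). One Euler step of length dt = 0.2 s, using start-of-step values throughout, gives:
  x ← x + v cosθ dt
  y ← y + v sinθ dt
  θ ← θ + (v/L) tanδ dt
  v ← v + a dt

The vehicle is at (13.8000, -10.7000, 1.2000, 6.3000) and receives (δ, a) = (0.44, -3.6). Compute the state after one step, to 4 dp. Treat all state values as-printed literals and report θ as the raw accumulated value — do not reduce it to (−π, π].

(14.2566, -9.5256, 1.4197, 5.5800)

x' = 13.8000 + 6.3000·cos(1.2000)·0.2 = 14.2566
y' = -10.7000 + 6.3000·sin(1.2000)·0.2 = -9.5256
θ' = 1.2000 + (6.3000/2.7)·tan(0.44)·0.2 = 1.4197
v' = 6.3000 − 3.6000·0.2 = 5.5800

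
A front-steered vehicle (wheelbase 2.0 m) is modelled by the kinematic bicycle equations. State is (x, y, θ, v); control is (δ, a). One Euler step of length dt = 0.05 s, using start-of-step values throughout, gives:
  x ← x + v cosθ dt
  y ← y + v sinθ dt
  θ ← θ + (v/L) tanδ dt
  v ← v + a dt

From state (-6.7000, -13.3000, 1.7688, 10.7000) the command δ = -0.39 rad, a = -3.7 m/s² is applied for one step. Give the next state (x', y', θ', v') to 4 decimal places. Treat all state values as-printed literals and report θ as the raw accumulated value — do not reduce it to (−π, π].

(-6.8052, -12.7755, 1.6588, 10.5150)

x' = -6.7000 + 10.7000·cos(1.7688)·0.05 = -6.8052
y' = -13.3000 + 10.7000·sin(1.7688)·0.05 = -12.7755
θ' = 1.7688 + (10.7000/2.0)·tan(-0.39)·0.05 = 1.6588
v' = 10.7000 − 3.7000·0.05 = 10.5150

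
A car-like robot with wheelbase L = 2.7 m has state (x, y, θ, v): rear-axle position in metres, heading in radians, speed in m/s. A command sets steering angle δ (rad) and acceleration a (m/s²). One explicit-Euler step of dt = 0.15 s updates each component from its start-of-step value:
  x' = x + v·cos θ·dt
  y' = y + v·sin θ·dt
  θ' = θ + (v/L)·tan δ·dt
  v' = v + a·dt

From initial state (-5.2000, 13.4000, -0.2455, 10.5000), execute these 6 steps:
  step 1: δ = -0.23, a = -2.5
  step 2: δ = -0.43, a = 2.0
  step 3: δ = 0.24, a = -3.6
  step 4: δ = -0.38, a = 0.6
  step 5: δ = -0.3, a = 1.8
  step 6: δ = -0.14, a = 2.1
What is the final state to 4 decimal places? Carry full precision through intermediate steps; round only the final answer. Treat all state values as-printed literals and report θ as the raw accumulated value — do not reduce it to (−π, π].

(2.3892, 8.6310, -0.9693, 10.5600)

after step 1 (δ=-0.23, a=-2.5): (-3.672225, 13.017210, -0.382084, 10.125000)
after step 2 (δ=-0.43, a=2.0): (-2.262992, 12.450937, -0.640058, 10.425000)
after step 3 (δ=0.24, a=-3.6): (-1.008769, 11.517000, -0.498326, 9.885000)
after step 4 (δ=-0.38, a=0.6): (0.293654, 10.808311, -0.717670, 9.975000)
after step 5 (δ=-0.3, a=1.8): (1.420839, 9.824330, -0.889094, 10.245000)
after step 6 (δ=-0.14, a=2.1): (2.389169, 8.631041, -0.969302, 10.560000)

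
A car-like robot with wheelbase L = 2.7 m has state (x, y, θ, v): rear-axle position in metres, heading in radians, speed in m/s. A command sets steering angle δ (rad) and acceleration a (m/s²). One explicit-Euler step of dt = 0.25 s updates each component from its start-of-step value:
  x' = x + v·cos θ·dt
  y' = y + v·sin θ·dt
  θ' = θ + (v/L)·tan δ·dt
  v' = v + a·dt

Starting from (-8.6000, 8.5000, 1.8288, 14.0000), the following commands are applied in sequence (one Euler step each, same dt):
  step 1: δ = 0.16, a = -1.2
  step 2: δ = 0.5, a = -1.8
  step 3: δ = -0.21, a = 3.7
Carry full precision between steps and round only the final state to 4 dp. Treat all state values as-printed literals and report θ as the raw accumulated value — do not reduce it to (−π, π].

(-14.0728, 16.2643, 2.4695, 14.1750)

after step 1 (δ=0.16, a=-1.2): (-9.493028, 11.884154, 2.037996, 13.700000)
after step 2 (δ=0.5, a=-1.8): (-11.035605, 14.942108, 2.730990, 13.250000)
after step 3 (δ=-0.21, a=3.7): (-14.072772, 16.264331, 2.469496, 14.175000)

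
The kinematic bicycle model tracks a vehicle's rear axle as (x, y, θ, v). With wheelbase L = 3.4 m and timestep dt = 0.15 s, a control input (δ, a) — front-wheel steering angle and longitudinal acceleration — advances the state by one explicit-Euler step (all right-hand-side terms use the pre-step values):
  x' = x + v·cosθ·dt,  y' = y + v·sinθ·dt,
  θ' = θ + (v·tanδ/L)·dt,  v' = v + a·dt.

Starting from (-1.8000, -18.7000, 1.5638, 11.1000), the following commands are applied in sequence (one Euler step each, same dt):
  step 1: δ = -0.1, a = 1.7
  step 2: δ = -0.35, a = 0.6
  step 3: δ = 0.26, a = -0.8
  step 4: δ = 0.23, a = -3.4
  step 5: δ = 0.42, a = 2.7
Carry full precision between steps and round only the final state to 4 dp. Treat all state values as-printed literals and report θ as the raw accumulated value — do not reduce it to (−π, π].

(-1.1289, -10.3549, 1.7962, 11.2200)

after step 1 (δ=-0.1, a=1.7): (-1.788351, -17.035041, 1.514666, 11.355000)
after step 2 (δ=-0.35, a=0.6): (-1.692797, -15.334473, 1.331802, 11.445000)
after step 3 (δ=0.26, a=-0.8): (-1.286398, -13.666519, 1.466124, 11.325000)
after step 4 (δ=0.23, a=-3.4): (-1.108910, -11.977067, 1.583109, 10.815000)
after step 5 (δ=0.42, a=2.7): (-1.128884, -10.354940, 1.796183, 11.220000)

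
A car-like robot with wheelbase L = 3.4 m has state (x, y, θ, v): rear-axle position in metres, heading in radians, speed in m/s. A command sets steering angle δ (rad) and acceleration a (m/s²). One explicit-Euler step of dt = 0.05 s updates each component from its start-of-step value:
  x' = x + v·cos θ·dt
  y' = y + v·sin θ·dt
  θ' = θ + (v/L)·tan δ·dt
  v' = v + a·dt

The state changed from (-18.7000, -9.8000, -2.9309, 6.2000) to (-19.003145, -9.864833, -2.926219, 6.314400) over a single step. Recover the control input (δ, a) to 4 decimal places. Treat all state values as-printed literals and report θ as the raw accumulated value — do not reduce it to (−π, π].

δ = 0.0513, a = 2.2880

a = (v'−v)/dt = (0.114400)/0.05 = 2.2880
Δθ = θ'−θ = 0.004681;  (v·dt/L) = 6.2000·0.05/3.4 = 0.091176
tan δ = Δθ·L/(v·dt) = 0.051340  →  δ = 0.0513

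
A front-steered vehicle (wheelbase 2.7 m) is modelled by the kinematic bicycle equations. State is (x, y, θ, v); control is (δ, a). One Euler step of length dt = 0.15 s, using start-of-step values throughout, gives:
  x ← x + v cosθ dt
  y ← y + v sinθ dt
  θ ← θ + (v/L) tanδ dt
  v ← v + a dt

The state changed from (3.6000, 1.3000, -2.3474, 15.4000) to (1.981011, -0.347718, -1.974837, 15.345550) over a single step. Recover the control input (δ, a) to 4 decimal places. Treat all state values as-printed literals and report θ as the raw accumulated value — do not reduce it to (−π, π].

δ = 0.4107, a = -0.3630

a = (v'−v)/dt = (-0.054450)/0.15 = -0.3630
Δθ = θ'−θ = 0.372563;  (v·dt/L) = 15.4000·0.15/2.7 = 0.855556
tan δ = Δθ·L/(v·dt) = 0.435463  →  δ = 0.4107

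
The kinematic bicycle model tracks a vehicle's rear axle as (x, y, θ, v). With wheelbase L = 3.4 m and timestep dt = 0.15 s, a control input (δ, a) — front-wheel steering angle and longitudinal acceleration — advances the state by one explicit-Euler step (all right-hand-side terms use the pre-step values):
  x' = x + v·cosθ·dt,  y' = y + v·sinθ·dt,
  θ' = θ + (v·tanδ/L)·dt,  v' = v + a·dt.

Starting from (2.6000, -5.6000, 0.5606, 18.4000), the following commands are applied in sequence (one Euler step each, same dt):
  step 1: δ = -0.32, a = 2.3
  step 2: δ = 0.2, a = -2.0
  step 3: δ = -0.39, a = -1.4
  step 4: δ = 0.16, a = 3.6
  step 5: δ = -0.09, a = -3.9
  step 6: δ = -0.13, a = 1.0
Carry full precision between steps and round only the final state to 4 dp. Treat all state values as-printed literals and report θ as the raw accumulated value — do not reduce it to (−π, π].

(18.2347, -0.5604, 0.0749, 18.3400)

after step 1 (δ=-0.32, a=2.3): (4.937544, -4.132523, 0.291590, 18.745000)
after step 2 (δ=0.2, a=-2.0): (7.630605, -3.324215, 0.459228, 18.445000)
after step 3 (δ=-0.39, a=-1.4): (10.110705, -2.097836, 0.124732, 18.235000)
after step 4 (δ=0.16, a=3.6): (12.824705, -1.757546, 0.254559, 18.775000)
after step 5 (δ=-0.09, a=-3.9): (15.550200, -1.048361, 0.179810, 18.190000)
after step 6 (δ=-0.13, a=1.0): (18.234710, -0.560389, 0.074893, 18.340000)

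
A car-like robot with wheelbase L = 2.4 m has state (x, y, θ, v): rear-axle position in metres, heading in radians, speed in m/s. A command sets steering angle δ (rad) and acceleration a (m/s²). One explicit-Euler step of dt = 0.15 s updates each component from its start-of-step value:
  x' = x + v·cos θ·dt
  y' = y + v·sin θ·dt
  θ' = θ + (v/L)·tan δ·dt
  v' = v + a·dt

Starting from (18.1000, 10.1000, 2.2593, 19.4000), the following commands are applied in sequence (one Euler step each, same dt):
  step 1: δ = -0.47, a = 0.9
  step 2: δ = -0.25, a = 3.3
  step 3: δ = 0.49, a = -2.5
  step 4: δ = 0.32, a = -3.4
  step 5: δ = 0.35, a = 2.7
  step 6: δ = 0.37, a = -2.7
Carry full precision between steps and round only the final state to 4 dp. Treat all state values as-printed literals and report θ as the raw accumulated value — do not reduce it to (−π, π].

(10.5920, 23.6583, 3.3172, 19.1450)

after step 1 (δ=-0.47, a=0.9): (16.251037, 12.347095, 1.643391, 19.535000)
after step 2 (δ=-0.25, a=3.3): (16.038502, 15.269627, 1.331635, 20.030000)
after step 3 (δ=0.49, a=-2.5): (16.750233, 18.188610, 1.999370, 19.655000)
after step 4 (δ=0.32, a=-3.4): (15.525017, 20.870218, 2.406461, 19.145000)
after step 5 (δ=0.35, a=2.7): (13.394917, 22.796257, 2.843241, 19.550000)
after step 6 (δ=0.37, a=-2.7): (10.591968, 23.658252, 3.317161, 19.145000)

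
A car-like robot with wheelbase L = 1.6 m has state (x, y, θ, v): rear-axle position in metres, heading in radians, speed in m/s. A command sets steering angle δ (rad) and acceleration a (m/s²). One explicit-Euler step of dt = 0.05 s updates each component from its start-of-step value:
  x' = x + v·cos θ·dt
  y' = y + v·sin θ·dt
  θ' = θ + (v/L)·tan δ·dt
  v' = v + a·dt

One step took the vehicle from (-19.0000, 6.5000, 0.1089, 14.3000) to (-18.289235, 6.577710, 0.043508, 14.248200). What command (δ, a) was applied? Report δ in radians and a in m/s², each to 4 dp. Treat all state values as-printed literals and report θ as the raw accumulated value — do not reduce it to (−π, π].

a = (v'−v)/dt = (-0.051800)/0.05 = -1.0360
Δθ = θ'−θ = -0.065392;  (v·dt/L) = 14.3000·0.05/1.6 = 0.446875
tan δ = Δθ·L/(v·dt) = -0.146332  →  δ = -0.1453

δ = -0.1453, a = -1.0360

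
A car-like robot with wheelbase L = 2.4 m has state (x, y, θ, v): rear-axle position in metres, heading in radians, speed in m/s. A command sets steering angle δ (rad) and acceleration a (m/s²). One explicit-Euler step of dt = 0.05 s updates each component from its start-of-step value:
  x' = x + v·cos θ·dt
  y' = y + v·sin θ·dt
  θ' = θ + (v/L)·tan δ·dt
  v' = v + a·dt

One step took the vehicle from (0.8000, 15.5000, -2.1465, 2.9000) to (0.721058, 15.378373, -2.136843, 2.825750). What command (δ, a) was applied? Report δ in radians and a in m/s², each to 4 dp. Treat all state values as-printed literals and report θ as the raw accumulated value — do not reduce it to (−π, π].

δ = 0.1585, a = -1.4850

a = (v'−v)/dt = (-0.074250)/0.05 = -1.4850
Δθ = θ'−θ = 0.009657;  (v·dt/L) = 2.9000·0.05/2.4 = 0.060417
tan δ = Δθ·L/(v·dt) = 0.159840  →  δ = 0.1585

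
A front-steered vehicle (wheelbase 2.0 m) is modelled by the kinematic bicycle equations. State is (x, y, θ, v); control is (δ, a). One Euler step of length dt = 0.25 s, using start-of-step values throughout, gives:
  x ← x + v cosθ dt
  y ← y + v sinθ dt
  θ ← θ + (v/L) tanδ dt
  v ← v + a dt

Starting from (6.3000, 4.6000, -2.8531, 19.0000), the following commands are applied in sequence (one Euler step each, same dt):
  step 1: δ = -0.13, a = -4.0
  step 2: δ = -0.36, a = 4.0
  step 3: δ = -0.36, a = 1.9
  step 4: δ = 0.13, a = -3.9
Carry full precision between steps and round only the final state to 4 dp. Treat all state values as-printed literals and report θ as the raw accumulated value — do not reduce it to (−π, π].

(-4.8900, 11.7541, -4.5862, 18.5000)

after step 1 (δ=-0.13, a=-4.0): (1.746299, 3.248589, -3.163601, 18.000000)
after step 2 (δ=-0.36, a=4.0): (-2.752611, 3.347620, -4.010508, 19.000000)
after step 3 (δ=-0.36, a=1.9): (-5.819475, 6.974856, -4.904464, 19.475000)
after step 4 (δ=0.13, a=-3.9): (-4.890047, 11.754071, -4.586201, 18.500000)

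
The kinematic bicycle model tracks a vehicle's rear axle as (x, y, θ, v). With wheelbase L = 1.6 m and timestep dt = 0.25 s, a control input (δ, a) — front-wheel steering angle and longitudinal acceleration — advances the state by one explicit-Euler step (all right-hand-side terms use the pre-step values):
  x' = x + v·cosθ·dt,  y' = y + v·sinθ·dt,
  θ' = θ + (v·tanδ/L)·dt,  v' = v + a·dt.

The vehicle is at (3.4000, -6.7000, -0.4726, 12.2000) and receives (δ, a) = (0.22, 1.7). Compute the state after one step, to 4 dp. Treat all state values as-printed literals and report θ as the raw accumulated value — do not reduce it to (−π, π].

x' = 3.4000 + 12.2000·cos(-0.4726)·0.25 = 6.1157
y' = -6.7000 + 12.2000·sin(-0.4726)·0.25 = -8.0884
θ' = -0.4726 + (12.2000/1.6)·tan(0.22)·0.25 = -0.0463
v' = 12.2000 + 1.7000·0.25 = 12.6250

(6.1157, -8.0884, -0.0463, 12.6250)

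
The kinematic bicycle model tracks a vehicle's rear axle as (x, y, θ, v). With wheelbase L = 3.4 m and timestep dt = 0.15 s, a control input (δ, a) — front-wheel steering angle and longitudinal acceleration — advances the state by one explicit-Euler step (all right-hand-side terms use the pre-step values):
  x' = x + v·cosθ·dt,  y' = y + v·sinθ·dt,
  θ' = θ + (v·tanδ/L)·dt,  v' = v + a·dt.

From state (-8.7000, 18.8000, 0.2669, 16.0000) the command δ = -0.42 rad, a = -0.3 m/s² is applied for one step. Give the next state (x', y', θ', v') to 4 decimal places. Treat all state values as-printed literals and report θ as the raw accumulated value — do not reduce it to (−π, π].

x' = -8.7000 + 16.0000·cos(0.2669)·0.15 = -6.3850
y' = 18.8000 + 16.0000·sin(0.2669)·0.15 = 19.4330
θ' = 0.2669 + (16.0000/3.4)·tan(-0.42)·0.15 = -0.0483
v' = 16.0000 − 0.3000·0.15 = 15.9550

(-6.3850, 19.4330, -0.0483, 15.9550)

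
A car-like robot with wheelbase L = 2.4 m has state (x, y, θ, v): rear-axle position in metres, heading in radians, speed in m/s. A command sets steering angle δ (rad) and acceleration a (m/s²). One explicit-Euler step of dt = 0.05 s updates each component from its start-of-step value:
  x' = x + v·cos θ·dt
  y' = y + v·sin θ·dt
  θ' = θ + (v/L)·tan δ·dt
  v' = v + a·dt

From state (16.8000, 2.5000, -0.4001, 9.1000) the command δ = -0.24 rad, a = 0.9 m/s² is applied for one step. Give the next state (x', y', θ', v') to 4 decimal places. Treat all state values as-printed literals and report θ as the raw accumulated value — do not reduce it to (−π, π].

(17.2191, 2.3228, -0.4465, 9.1450)

x' = 16.8000 + 9.1000·cos(-0.4001)·0.05 = 17.2191
y' = 2.5000 + 9.1000·sin(-0.4001)·0.05 = 2.3228
θ' = -0.4001 + (9.1000/2.4)·tan(-0.24)·0.05 = -0.4465
v' = 9.1000 + 0.9000·0.05 = 9.1450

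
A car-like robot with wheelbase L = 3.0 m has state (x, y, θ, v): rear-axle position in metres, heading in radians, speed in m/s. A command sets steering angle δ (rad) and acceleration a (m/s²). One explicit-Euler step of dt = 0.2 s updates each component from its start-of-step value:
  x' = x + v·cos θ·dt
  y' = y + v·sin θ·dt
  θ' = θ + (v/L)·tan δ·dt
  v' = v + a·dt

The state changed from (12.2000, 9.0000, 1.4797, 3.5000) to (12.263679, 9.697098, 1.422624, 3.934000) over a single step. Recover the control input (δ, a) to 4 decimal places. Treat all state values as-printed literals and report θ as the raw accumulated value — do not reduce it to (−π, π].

a = (v'−v)/dt = (0.434000)/0.2 = 2.1700
Δθ = θ'−θ = -0.057076;  (v·dt/L) = 3.5000·0.2/3.0 = 0.233333
tan δ = Δθ·L/(v·dt) = -0.244611  →  δ = -0.2399

δ = -0.2399, a = 2.1700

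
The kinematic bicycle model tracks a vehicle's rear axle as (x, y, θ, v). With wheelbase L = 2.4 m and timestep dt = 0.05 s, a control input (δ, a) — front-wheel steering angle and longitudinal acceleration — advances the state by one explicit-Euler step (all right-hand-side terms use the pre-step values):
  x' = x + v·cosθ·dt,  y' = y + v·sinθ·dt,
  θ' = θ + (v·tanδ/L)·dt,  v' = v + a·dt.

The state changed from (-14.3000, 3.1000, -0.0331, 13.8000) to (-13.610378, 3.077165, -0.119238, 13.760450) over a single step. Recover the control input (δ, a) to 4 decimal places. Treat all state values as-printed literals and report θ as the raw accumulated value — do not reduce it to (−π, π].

δ = -0.2911, a = -0.7910

a = (v'−v)/dt = (-0.039550)/0.05 = -0.7910
Δθ = θ'−θ = -0.086138;  (v·dt/L) = 13.8000·0.05/2.4 = 0.287500
tan δ = Δθ·L/(v·dt) = -0.299610  →  δ = -0.2911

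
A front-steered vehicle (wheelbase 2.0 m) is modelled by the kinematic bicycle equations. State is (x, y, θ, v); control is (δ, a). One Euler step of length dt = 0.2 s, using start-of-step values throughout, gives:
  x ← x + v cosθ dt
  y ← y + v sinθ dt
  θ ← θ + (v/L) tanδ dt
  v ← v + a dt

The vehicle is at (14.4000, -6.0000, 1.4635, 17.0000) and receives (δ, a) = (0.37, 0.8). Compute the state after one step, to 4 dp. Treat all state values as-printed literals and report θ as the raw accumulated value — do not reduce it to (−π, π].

(14.7641, -2.6196, 2.1229, 17.1600)

x' = 14.4000 + 17.0000·cos(1.4635)·0.2 = 14.7641
y' = -6.0000 + 17.0000·sin(1.4635)·0.2 = -2.6196
θ' = 1.4635 + (17.0000/2.0)·tan(0.37)·0.2 = 2.1229
v' = 17.0000 + 0.8000·0.2 = 17.1600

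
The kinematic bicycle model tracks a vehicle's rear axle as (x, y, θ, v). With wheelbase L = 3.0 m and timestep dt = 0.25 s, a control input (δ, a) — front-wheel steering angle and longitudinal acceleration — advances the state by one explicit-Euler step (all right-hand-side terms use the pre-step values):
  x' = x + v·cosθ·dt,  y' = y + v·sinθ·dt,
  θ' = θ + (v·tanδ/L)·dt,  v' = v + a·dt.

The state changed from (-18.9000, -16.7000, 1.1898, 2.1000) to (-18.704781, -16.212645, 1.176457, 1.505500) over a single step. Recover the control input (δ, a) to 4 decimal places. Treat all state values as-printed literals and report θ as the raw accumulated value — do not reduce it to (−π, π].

a = (v'−v)/dt = (-0.594500)/0.25 = -2.3780
Δθ = θ'−θ = -0.013343;  (v·dt/L) = 2.1000·0.25/3.0 = 0.175000
tan δ = Δθ·L/(v·dt) = -0.076246  →  δ = -0.0761

δ = -0.0761, a = -2.3780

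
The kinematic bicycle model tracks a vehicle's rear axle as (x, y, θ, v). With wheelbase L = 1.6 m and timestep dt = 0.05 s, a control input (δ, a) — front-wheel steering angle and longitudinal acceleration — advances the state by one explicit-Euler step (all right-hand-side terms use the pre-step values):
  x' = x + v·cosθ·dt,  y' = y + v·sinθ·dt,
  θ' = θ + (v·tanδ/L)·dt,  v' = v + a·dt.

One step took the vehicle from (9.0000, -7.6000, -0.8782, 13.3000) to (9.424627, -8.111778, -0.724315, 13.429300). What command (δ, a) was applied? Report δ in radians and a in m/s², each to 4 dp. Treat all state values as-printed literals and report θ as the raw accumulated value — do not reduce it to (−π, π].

δ = 0.3546, a = 2.5860

a = (v'−v)/dt = (0.129300)/0.05 = 2.5860
Δθ = θ'−θ = 0.153885;  (v·dt/L) = 13.3000·0.05/1.6 = 0.415625
tan δ = Δθ·L/(v·dt) = 0.370250  →  δ = 0.3546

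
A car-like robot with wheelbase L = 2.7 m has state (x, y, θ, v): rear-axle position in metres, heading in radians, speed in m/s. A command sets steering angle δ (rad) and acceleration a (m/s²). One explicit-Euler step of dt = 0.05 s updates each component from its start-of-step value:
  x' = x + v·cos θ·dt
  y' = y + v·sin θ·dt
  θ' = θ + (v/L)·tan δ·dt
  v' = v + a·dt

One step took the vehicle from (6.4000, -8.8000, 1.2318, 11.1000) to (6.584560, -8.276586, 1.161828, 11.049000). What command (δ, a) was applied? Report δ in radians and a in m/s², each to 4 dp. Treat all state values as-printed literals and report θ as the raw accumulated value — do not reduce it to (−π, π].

δ = -0.3281, a = -1.0200

a = (v'−v)/dt = (-0.051000)/0.05 = -1.0200
Δθ = θ'−θ = -0.069972;  (v·dt/L) = 11.1000·0.05/2.7 = 0.205556
tan δ = Δθ·L/(v·dt) = -0.340404  →  δ = -0.3281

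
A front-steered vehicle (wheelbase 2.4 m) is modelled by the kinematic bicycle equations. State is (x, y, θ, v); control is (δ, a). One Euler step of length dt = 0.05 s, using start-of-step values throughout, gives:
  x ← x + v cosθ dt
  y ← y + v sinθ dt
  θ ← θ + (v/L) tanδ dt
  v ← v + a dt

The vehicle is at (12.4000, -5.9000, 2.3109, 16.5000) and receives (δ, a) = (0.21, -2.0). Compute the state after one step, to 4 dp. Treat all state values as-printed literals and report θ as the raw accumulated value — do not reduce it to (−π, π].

x' = 12.4000 + 16.5000·cos(2.3109)·0.05 = 11.8436
y' = -5.9000 + 16.5000·sin(2.3109)·0.05 = -5.2908
θ' = 2.3109 + (16.5000/2.4)·tan(0.21)·0.05 = 2.3842
v' = 16.5000 − 2.0000·0.05 = 16.4000

(11.8436, -5.2908, 2.3842, 16.4000)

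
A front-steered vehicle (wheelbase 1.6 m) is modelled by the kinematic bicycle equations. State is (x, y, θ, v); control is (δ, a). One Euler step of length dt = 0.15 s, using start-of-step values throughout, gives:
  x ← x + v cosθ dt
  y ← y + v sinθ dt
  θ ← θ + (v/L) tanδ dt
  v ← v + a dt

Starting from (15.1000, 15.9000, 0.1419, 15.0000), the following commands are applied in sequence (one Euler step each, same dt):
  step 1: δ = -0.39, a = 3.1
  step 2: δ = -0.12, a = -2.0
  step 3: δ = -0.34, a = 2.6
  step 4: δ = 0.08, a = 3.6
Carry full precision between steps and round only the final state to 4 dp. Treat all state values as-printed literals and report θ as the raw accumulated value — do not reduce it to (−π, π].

(22.3226, 11.8394, -0.9970, 16.0950)

after step 1 (δ=-0.39, a=3.1): (17.327385, 16.218205, -0.436146, 15.465000)
after step 2 (δ=-0.12, a=-2.0): (19.429976, 15.238228, -0.610967, 15.165000)
after step 3 (δ=-0.34, a=2.6): (21.293209, 13.933295, -1.113882, 15.555000)
after step 4 (δ=0.08, a=3.6): (22.322595, 11.839394, -0.996970, 16.095000)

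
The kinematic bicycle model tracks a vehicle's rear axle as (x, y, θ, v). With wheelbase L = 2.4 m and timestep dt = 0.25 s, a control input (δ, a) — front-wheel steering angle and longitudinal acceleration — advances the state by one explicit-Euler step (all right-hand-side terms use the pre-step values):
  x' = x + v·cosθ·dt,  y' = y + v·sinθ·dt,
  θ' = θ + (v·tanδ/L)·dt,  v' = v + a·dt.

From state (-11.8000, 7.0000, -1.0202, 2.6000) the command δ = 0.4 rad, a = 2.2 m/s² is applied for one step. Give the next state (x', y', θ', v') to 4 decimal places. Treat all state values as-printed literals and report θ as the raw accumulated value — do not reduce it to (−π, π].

(-11.4599, 6.4461, -0.9057, 3.1500)

x' = -11.8000 + 2.6000·cos(-1.0202)·0.25 = -11.4599
y' = 7.0000 + 2.6000·sin(-1.0202)·0.25 = 6.4461
θ' = -1.0202 + (2.6000/2.4)·tan(0.4)·0.25 = -0.9057
v' = 2.6000 + 2.2000·0.25 = 3.1500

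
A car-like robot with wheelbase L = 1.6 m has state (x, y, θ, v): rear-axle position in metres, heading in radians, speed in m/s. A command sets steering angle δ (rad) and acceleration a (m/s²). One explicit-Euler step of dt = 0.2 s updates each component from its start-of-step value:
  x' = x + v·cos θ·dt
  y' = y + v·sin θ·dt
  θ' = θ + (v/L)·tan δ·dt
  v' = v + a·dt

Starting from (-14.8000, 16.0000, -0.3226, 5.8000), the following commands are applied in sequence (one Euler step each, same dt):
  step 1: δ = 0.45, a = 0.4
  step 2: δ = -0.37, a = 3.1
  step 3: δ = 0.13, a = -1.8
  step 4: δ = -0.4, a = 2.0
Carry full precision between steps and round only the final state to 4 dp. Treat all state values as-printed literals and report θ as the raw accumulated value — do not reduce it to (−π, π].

after step 1 (δ=0.45, a=0.4): (-13.699839, 15.632241, 0.027615, 5.880000)
after step 2 (δ=-0.37, a=3.1): (-12.524288, 15.664712, -0.257465, 6.500000)
after step 3 (δ=0.13, a=-1.8): (-11.267137, 15.333694, -0.151240, 6.140000)
after step 4 (δ=-0.4, a=2.0): (-10.053155, 15.148678, -0.475734, 6.540000)

(-10.0532, 15.1487, -0.4757, 6.5400)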